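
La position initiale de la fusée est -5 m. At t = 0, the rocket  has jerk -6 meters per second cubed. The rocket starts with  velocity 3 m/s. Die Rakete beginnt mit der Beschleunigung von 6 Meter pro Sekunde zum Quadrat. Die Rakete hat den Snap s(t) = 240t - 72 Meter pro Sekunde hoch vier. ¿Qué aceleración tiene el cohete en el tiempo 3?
Para resolver esto, necesitamos tomar 2 antiderivadas de nuestra ecuación del snap s(t) = 240·t - 72. La antiderivada del snap es la sacudida. Usando j(0) = -6, obtenemos j(t) = 120·t^2 - 72·t - 6. Integrando la sacudida y usando la condición inicial a(0) = 6, obtenemos a(t) = 40·t^3 - 36·t^2 - 6·t + 6. Usando a(t) = 40·t^3 - 36·t^2 - 6·t + 6 y sustituyendo t = 3, encontramos a = 744.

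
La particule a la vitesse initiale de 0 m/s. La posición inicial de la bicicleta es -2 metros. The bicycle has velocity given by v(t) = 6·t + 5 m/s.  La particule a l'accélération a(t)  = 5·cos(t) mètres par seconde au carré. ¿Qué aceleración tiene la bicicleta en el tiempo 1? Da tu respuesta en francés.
Nous devons dériver notre équation de la vitesse v(t) = 6·t + 5 1 fois. En prenant d/dt de v(t), nous trouvons a(t) = 6. En utilisant a(t) = 6 et en substituant t = 1, nous trouvons a = 6.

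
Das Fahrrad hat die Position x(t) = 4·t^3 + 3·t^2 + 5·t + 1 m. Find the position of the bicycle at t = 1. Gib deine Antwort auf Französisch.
En utilisant x(t) = 4·t^3 + 3·t^2 + 5·t + 1 et en substituant t = 1, nous trouvons x = 13.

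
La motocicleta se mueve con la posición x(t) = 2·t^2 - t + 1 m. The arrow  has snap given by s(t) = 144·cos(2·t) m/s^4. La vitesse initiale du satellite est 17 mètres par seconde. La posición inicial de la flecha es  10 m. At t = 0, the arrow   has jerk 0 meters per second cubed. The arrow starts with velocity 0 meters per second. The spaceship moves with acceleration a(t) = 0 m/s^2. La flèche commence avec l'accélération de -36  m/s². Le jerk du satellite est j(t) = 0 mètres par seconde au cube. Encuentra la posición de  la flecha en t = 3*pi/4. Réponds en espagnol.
Para resolver esto, necesitamos tomar 4 antiderivadas de nuestra ecuación del snap s(t) = 144·cos(2·t). La integral del snap, con j(0) = 0, da la sacudida: j(t) = 72·sin(2·t). La integral de la sacudida, con a(0) = -36, da la aceleración: a(t) = -36·cos(2·t). Tomando ∫a(t)dt y aplicando v(0) = 0, encontramos v(t) = -18·sin(2·t). Integrando la velocidad y usando la condición inicial x(0) = 10, obtenemos x(t) = 9·cos(2·t) + 1. Tenemos la posición x(t) = 9·cos(2·t) + 1. Sustituyendo t = 3*pi/4: x(3*pi/4) = 1.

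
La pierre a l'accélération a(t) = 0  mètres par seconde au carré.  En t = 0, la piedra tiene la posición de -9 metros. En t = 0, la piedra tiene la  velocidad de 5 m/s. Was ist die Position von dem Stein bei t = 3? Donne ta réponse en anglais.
Starting from acceleration a(t) = 0, we take 2 integrals. Integrating acceleration and using the initial condition v(0) = 5, we get v(t) = 5. The antiderivative of velocity is position. Using x(0) = -9, we get x(t) = 5·t - 9. From the given position equation x(t) = 5·t - 9, we substitute t = 3 to get x = 6.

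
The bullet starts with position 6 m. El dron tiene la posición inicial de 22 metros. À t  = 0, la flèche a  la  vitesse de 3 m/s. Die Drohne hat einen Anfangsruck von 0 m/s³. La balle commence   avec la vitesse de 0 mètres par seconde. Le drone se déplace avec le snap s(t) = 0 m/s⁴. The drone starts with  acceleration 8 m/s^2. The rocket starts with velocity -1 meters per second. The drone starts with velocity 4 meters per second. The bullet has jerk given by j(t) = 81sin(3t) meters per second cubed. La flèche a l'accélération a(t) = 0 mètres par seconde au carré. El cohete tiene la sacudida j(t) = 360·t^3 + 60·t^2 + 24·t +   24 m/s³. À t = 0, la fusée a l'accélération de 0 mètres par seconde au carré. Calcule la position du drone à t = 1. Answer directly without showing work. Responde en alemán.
Bei t = 1, x = 30.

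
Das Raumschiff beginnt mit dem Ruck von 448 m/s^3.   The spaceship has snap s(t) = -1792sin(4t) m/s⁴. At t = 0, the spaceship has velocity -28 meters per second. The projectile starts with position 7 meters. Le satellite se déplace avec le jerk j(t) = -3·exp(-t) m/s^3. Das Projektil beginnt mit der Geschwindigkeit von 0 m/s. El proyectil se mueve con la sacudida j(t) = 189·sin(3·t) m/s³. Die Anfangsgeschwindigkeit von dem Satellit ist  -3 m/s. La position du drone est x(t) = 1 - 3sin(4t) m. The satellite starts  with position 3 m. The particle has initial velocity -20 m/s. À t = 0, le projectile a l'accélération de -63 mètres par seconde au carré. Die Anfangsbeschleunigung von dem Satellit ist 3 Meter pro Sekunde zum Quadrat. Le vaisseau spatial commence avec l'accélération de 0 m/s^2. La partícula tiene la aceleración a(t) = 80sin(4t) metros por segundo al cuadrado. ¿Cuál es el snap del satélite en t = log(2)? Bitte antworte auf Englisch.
We must differentiate our jerk equation j(t) = -3·exp(-t) 1 time. The derivative of jerk gives snap: s(t) = 3·exp(-t). From the given snap equation s(t) = 3·exp(-t), we substitute t = log(2) to get s = 3/2.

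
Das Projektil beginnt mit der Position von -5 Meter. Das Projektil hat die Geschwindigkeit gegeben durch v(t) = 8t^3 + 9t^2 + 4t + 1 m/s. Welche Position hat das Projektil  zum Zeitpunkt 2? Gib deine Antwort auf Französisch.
Pour résoudre ceci, nous devons prendre 1 primitive de notre équation de la vitesse v(t) = 8·t^3 + 9·t^2 + 4·t + 1. En intégrant la vitesse et en utilisant la condition initiale x(0) = -5, nous obtenons x(t) = 2·t^4 + 3·t^3 + 2·t^2 + t - 5. En utilisant x(t) = 2·t^4 + 3·t^3 + 2·t^2 + t - 5 et en substituant t = 2, nous trouvons x = 61.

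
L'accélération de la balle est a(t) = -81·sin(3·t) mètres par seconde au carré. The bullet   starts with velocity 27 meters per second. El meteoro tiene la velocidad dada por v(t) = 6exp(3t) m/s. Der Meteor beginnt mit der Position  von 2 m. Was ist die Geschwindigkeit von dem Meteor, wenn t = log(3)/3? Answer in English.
We have velocity v(t) = 6·exp(3·t). Substituting t = log(3)/3: v(log(3)/3) = 18.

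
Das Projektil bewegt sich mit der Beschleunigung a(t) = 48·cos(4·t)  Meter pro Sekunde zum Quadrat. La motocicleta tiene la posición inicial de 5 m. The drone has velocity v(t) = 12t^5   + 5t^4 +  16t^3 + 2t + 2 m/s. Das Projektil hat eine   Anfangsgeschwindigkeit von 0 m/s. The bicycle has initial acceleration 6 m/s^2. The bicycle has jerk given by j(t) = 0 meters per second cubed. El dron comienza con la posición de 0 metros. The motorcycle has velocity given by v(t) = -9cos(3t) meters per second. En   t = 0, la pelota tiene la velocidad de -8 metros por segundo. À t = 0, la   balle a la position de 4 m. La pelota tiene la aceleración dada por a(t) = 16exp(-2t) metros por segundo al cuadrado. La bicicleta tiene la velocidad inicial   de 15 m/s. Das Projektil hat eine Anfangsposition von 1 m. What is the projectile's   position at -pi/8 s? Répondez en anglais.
Starting from acceleration a(t) = 48·cos(4·t), we take 2 antiderivatives. Taking ∫a(t)dt and applying v(0) = 0, we find v(t) = 12·sin(4·t). Integrating velocity and using the initial condition x(0) = 1, we get x(t) = 4 - 3·cos(4·t). From the given position equation x(t) = 4 - 3·cos(4·t), we substitute t = -pi/8 to get x = 4.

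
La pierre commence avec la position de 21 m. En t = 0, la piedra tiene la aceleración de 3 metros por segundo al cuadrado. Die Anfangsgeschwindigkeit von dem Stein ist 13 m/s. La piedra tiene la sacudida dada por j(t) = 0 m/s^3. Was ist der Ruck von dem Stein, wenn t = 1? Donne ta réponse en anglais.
Using j(t) = 0 and substituting t = 1, we find j = 0.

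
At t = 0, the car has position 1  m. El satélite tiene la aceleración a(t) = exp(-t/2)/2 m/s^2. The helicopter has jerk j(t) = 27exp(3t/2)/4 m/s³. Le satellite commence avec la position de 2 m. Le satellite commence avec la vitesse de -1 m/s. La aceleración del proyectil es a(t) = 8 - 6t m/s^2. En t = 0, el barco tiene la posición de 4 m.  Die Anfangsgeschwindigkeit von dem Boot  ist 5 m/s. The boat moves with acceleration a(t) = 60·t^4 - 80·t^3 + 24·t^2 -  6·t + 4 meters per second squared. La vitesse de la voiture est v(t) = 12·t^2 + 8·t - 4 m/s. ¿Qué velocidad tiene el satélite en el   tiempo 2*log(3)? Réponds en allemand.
Wir müssen die Stammfunktion unserer Gleichung für die Beschleunigung a(t) = exp(-t/2)/2 1-mal finden. Durch Integration von der Beschleunigung und Verwendung der Anfangsbedingung v(0) = -1, erhalten wir v(t) = -exp(-t/2). Wir haben die Geschwindigkeit v(t) = -exp(-t/2). Durch Einsetzen von t = 2*log(3): v(2*log(3)) = -1/3.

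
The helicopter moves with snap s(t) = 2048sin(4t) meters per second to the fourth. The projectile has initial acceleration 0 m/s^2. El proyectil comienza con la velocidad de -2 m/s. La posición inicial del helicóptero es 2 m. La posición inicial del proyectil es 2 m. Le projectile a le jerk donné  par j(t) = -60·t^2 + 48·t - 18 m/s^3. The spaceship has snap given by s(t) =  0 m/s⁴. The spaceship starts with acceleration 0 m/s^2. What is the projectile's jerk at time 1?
From the given jerk equation j(t) = -60·t^2 + 48·t - 18, we substitute t = 1 to get j = -30.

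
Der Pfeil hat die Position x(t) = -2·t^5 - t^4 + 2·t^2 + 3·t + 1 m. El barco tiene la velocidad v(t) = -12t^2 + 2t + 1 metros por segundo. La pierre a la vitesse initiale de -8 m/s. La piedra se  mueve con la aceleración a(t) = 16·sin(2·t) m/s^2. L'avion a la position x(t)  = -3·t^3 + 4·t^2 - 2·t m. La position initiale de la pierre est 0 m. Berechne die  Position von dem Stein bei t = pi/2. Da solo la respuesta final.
Die Position bei t = pi/2 ist x = 0.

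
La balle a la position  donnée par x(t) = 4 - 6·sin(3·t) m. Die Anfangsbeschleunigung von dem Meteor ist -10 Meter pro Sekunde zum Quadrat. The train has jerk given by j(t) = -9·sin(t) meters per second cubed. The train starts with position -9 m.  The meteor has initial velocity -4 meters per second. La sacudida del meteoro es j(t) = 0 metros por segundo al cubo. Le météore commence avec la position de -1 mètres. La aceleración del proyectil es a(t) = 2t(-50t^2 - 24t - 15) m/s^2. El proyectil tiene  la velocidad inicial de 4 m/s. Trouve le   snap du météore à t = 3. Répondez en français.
En partant du jerk j(t) = 0, nous prenons 1 dérivée. En dérivant le jerk, nous obtenons le snap: s(t) = 0. Nous avons le snap s(t) = 0. En substituant t = 3: s(3) = 0.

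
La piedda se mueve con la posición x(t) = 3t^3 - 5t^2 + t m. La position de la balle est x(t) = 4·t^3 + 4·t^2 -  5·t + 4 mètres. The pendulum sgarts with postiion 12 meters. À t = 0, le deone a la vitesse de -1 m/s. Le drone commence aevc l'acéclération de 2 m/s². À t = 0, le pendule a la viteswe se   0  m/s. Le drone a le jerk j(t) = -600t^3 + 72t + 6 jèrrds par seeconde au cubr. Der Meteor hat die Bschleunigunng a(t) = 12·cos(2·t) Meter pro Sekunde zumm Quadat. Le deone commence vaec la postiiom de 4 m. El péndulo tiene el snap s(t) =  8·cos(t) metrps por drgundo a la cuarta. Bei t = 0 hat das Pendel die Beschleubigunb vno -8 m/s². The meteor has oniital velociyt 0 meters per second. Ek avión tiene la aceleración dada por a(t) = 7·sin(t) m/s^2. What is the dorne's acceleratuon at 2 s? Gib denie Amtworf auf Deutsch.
Wir müssen unsere Gleichung für den Ruck j(t) = -600·t^3 + 72·t + 6 1-mal integrieren. Mit ∫j(t)dt und Anwendung von a(0) = 2, finden wir a(t) = -150·t^4 + 36·t^2 + 6·t + 2. Aus der Gleichung für die Beschleunigung a(t) = -150·t^4 + 36·t^2 + 6·t + 2, setzen wir t = 2 ein und erhalten a = -2242.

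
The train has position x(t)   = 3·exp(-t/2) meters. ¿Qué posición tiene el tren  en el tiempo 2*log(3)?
Usando x(t) = 3·exp(-t/2) y sustituyendo t = 2*log(3), encontramos x = 1.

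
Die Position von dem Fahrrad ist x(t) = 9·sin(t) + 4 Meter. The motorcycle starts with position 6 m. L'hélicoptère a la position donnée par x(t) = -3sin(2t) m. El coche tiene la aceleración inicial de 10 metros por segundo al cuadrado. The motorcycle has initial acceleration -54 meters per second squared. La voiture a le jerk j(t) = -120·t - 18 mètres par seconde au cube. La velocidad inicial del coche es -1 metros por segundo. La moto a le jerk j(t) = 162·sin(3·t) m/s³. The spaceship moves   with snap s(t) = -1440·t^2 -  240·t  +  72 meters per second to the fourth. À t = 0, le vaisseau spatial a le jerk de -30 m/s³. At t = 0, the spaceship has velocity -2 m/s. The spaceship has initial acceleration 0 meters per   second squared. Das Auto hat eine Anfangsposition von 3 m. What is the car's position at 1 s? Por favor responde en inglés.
To find the answer, we compute 3 integrals of j(t) = -120·t - 18. The integral of jerk, with a(0) = 10, gives acceleration: a(t) = -60·t^2 - 18·t + 10. Finding the integral of a(t) and using v(0) = -1: v(t) = -20·t^3 - 9·t^2 + 10·t - 1. Taking ∫v(t)dt and applying x(0) = 3, we find x(t) = -5·t^4 - 3·t^3 + 5·t^2 - t + 3. We have position x(t) = -5·t^4 - 3·t^3 + 5·t^2 - t + 3. Substituting t = 1: x(1) = -1.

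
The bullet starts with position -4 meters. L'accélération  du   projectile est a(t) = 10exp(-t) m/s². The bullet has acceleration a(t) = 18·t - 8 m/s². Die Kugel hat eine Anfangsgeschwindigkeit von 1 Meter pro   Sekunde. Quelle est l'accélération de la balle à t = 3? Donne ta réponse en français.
Nous avons l'accélération a(t) = 18·t - 8. En substituant t = 3: a(3) = 46.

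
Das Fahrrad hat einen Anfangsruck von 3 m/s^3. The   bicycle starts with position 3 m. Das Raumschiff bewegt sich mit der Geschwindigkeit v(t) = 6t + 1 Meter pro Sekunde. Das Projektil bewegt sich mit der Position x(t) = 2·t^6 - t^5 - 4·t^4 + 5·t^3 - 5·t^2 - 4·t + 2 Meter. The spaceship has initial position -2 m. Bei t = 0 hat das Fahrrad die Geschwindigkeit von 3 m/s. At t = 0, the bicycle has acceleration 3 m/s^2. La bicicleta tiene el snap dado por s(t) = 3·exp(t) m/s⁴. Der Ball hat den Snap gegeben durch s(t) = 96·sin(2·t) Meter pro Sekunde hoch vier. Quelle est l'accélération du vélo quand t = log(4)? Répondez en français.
Nous devons trouver l'intégrale de notre équation du snap s(t) = 3·exp(t) 2 fois. En intégrant le snap et en utilisant la condition initiale j(0) = 3, nous obtenons j(t) = 3·exp(t). La primitive du jerk est l'accélération. En utilisant a(0) = 3, nous obtenons a(t) = 3·exp(t). En utilisant a(t) = 3·exp(t) et en substituant t = log(4), nous trouvons a = 12.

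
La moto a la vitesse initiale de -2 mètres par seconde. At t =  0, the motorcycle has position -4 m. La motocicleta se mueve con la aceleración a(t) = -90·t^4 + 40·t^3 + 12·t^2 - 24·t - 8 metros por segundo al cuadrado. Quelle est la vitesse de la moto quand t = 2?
Nous devons intégrer notre équation de l'accélération a(t) = -90·t^4 + 40·t^3 + 12·t^2 - 24·t - 8 1 fois. En intégrant l'accélération et en utilisant la condition initiale v(0) = -2, nous obtenons v(t) = -18·t^5 + 10·t^4 + 4·t^3 - 12·t^2 - 8·t - 2. Nous avons la vitesse v(t) = -18·t^5 + 10·t^4 + 4·t^3 - 12·t^2 - 8·t - 2. En substituant t = 2: v(2) = -450.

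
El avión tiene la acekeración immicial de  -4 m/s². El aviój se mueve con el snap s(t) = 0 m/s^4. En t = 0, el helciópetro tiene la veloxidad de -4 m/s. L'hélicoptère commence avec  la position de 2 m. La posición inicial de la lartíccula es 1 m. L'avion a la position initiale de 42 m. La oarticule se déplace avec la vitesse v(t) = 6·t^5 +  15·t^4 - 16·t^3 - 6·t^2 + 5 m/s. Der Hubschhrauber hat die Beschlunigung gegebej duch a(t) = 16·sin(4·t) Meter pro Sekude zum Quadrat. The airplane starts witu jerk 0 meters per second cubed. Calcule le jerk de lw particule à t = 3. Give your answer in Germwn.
Wir müssen unsere Gleichung für die Geschwindigkeit v(t) = 6·t^5 + 15·t^4 - 16·t^3 - 6·t^2 + 5 2-mal ableiten. Durch Ableiten von der Geschwindigkeit erhalten wir die Beschleunigung: a(t) = 30·t^4 + 60·t^3 - 48·t^2 - 12·t. Die Ableitung von der Beschleunigung ergibt den Ruck: j(t) = 120·t^3 + 180·t^2 - 96·t - 12. Wir haben den Ruck j(t) = 120·t^3 + 180·t^2 - 96·t - 12. Durch Einsetzen von t = 3: j(3) = 4560.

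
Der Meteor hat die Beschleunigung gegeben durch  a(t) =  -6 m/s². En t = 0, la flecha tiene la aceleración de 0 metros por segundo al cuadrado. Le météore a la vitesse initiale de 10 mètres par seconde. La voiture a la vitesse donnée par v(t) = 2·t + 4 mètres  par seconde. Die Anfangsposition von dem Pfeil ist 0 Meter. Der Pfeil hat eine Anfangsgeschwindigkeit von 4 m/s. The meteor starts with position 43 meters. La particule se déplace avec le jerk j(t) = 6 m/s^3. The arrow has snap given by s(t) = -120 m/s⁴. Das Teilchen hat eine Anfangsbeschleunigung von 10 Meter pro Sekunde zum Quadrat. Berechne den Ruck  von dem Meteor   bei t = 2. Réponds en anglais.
To solve this, we need to take 1 derivative of our acceleration equation a(t) = -6. Differentiating acceleration, we get jerk: j(t) = 0. We have jerk j(t) = 0. Substituting t = 2: j(2) = 0.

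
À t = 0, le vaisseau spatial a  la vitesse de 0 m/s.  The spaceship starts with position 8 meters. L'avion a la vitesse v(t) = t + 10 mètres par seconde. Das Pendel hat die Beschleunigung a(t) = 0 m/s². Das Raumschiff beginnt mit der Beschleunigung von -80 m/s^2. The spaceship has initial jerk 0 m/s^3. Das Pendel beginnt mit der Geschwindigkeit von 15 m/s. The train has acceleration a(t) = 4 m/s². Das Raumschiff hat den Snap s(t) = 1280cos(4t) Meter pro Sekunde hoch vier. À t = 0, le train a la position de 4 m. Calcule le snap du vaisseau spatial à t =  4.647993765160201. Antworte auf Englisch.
We have snap s(t) = 1280·cos(4·t). Substituting t = 4.647993765160201: s(4.647993765160201) = 1237.77160111950.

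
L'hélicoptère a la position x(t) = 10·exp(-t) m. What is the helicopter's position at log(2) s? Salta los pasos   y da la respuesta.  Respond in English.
x(log(2)) = 5.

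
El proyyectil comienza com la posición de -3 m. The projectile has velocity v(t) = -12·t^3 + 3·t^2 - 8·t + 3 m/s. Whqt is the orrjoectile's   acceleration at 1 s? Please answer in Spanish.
Partiendo de la velocidad v(t) = -12·t^3 + 3·t^2 - 8·t + 3, tomamos 1 derivada. La derivada de la velocidad da la aceleración: a(t) = -36·t^2 + 6·t - 8. Usando a(t) = -36·t^2 + 6·t - 8 y sustituyendo t = 1, encontramos a = -38.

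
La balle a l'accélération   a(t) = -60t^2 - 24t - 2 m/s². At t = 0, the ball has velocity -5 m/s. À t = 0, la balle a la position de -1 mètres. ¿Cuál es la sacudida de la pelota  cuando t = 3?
Partiendo de la aceleración a(t) = -60·t^2 - 24·t - 2, tomamos 1 derivada. Tomando d/dt de a(t), encontramos j(t) = -120·t - 24. Usando j(t) = -120·t - 24 y sustituyendo t = 3, encontramos j = -384.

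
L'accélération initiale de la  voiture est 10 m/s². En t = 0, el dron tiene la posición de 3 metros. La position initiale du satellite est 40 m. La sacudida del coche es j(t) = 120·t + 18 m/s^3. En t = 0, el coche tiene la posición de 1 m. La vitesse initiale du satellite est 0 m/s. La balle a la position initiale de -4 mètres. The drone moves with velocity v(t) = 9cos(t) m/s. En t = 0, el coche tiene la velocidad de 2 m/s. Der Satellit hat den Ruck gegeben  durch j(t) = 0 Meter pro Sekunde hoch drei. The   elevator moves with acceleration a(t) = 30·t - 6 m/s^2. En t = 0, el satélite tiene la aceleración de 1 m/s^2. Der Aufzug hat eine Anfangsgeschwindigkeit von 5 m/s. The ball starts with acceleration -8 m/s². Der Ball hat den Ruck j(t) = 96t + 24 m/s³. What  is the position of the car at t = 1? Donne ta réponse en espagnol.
Debemos encontrar la integral de nuestra ecuación de la sacudida j(t) = 120·t + 18 3 veces. Tomando ∫j(t)dt y aplicando a(0) = 10, encontramos a(t) = 60·t^2 + 18·t + 10. La antiderivada de la aceleración, con v(0) = 2, da la velocidad: v(t) = 20·t^3 + 9·t^2 + 10·t + 2. La antiderivada de la velocidad, con x(0) = 1, da la posición: x(t) = 5·t^4 + 3·t^3 + 5·t^2 + 2·t + 1. Usando x(t) = 5·t^4 + 3·t^3 + 5·t^2 + 2·t + 1 y sustituyendo t = 1, encontramos x = 16.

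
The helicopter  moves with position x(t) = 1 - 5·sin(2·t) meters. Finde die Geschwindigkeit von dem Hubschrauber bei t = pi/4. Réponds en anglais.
We must differentiate our position equation x(t) = 1 - 5·sin(2·t) 1 time. Differentiating position, we get velocity: v(t) = -10·cos(2·t). We have velocity v(t) = -10·cos(2·t). Substituting t = pi/4: v(pi/4) = 0.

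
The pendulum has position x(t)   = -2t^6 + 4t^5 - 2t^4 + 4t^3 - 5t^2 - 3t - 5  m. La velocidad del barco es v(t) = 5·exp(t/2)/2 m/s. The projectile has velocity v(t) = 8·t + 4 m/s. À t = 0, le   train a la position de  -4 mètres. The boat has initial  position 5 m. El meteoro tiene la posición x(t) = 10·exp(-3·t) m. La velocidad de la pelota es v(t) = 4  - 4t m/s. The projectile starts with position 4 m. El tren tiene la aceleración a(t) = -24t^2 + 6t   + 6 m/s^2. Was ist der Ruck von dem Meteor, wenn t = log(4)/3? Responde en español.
Debemos derivar nuestra ecuación de la posición x(t) = 10·exp(-3·t) 3 veces. Tomando d/dt de x(t), encontramos v(t) = -30·exp(-3·t). Derivando la velocidad, obtenemos la aceleración: a(t) = 90·exp(-3·t). Derivando la aceleración, obtenemos la sacudida: j(t) = -270·exp(-3·t). Usando j(t) = -270·exp(-3·t) y sustituyendo t = log(4)/3, encontramos j = -135/2.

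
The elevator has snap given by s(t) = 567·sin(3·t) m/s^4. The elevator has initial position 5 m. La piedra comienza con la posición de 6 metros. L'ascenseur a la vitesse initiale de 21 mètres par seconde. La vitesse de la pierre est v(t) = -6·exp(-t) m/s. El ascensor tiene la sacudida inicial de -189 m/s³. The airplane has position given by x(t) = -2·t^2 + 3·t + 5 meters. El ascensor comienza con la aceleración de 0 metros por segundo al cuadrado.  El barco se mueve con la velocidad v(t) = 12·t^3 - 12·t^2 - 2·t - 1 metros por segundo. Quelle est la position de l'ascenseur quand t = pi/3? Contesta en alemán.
Wir müssen die Stammfunktion unserer Gleichung für den Snap s(t) = 567·sin(3·t) 4-mal finden. Mit ∫s(t)dt und Anwendung von j(0) = -189, finden wir j(t) = -189·cos(3·t). Durch Integration von dem Ruck und Verwendung der Anfangsbedingung a(0) = 0, erhalten wir a(t) = -63·sin(3·t). Durch Integration von der Beschleunigung und Verwendung der Anfangsbedingung v(0) = 21, erhalten wir v(t) = 21·cos(3·t). Die Stammfunktion von der Geschwindigkeit, mit x(0) = 5, ergibt die Position: x(t) = 7·sin(3·t) + 5. Aus der Gleichung für die Position x(t) = 7·sin(3·t) + 5, setzen wir t = pi/3 ein und erhalten x = 5.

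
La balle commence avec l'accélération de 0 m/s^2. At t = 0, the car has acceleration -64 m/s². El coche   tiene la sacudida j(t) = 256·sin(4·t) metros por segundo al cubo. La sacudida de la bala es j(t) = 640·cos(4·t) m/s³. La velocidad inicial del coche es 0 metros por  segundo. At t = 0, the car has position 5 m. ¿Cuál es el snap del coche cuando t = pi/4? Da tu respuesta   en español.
Debemos derivar nuestra ecuación de la sacudida j(t) = 256·sin(4·t) 1 vez. Derivando la sacudida, obtenemos el snap: s(t) = 1024·cos(4·t). De la ecuación del snap s(t) = 1024·cos(4·t), sustituimos t = pi/4 para obtener s = -1024.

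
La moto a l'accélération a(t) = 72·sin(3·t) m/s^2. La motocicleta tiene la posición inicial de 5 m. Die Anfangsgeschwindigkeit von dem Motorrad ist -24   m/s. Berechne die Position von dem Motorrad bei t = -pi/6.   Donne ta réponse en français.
Nous devons intégrer notre équation de l'accélération a(t) = 72·sin(3·t) 2 fois. En intégrant l'accélération et en utilisant la condition initiale v(0) = -24, nous obtenons v(t) = -24·cos(3·t). L'intégrale de la vitesse est la position. En utilisant x(0) = 5, nous obtenons x(t) = 5 - 8·sin(3·t). Nous avons la position x(t) = 5 - 8·sin(3·t). En substituant t = -pi/6: x(-pi/6) = 13.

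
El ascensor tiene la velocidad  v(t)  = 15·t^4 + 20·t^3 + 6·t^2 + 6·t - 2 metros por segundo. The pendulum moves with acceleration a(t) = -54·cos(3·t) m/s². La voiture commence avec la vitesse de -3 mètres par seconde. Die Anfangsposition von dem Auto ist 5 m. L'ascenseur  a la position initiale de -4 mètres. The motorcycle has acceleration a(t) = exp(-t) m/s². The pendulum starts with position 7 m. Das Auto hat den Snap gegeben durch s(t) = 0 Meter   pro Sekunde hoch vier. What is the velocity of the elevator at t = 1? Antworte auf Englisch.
Using v(t) = 15·t^4 + 20·t^3 + 6·t^2 + 6·t - 2 and substituting t = 1, we find v = 45.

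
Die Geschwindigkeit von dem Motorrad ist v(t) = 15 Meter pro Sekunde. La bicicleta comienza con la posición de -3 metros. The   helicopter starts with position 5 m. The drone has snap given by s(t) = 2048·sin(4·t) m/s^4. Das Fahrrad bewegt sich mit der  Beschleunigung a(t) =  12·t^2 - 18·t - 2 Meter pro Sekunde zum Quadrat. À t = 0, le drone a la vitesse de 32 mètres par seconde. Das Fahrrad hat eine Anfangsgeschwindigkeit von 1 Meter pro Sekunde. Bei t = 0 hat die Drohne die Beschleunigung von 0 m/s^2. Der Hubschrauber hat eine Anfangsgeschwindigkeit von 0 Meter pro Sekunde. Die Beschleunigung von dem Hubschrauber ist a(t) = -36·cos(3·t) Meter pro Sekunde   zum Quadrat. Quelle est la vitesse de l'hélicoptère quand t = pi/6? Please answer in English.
To find the answer, we compute 1 integral of a(t) = -36·cos(3·t). Finding the integral of a(t) and using v(0) = 0: v(t) = -12·sin(3·t). We have velocity v(t) = -12·sin(3·t). Substituting t = pi/6: v(pi/6) = -12.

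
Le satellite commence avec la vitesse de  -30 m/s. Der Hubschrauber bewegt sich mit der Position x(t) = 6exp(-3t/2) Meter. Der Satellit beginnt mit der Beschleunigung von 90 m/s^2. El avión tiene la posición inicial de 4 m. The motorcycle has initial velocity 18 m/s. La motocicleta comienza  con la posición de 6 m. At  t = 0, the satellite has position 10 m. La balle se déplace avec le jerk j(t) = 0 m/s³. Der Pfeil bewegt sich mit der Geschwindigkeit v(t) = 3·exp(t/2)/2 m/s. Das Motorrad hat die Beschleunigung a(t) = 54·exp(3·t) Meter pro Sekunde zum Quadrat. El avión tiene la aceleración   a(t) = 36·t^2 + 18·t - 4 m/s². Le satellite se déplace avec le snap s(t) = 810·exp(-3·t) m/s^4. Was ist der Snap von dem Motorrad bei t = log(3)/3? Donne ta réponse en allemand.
Wir müssen unsere Gleichung für die Beschleunigung a(t) = 54·exp(3·t) 2-mal ableiten. Die Ableitung von der Beschleunigung ergibt den Ruck: j(t) = 162·exp(3·t). Durch Ableiten von dem Ruck erhalten wir den Snap: s(t) = 486·exp(3·t). Mit s(t) = 486·exp(3·t) und Einsetzen von t = log(3)/3, finden wir s = 1458.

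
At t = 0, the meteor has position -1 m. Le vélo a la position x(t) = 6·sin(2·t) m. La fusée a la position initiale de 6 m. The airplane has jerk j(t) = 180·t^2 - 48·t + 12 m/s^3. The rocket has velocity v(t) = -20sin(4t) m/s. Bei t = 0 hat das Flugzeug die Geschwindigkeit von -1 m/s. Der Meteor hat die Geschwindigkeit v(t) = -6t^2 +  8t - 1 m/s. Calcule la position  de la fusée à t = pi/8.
Nous devons intégrer notre équation de la vitesse v(t) = -20·sin(4·t) 1 fois. En prenant ∫v(t)dt et en appliquant x(0) = 6, nous trouvons x(t) = 5·cos(4·t) + 1. De l'équation de la position x(t) = 5·cos(4·t) + 1, nous substituons t = pi/8 pour obtenir x = 1.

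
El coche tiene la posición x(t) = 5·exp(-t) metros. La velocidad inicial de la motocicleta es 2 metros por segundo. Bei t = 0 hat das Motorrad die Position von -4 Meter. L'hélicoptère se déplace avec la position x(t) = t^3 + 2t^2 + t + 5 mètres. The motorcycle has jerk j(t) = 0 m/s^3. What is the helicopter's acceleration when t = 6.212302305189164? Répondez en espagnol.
Partiendo de la posición x(t) = t^3 + 2·t^2 + t + 5, tomamos 2 derivadas. Derivando la posición, obtenemos la velocidad: v(t) = 3·t^2 + 4·t + 1. Tomando d/dt de v(t), encontramos a(t) = 6·t + 4. De la ecuación de la aceleración a(t) = 6·t + 4, sustituimos t = 6.212302305189164 para obtener a = 41.2738138311350.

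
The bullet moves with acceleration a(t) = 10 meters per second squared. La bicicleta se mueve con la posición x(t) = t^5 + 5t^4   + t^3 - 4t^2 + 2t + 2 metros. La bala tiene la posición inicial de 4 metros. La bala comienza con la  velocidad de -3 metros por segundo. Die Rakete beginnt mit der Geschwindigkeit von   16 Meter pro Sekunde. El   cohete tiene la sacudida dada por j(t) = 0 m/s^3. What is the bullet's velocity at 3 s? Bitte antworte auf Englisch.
Starting from acceleration a(t) = 10, we take 1 antiderivative. Finding the integral of a(t) and using v(0) = -3: v(t) = 10·t - 3. Using v(t) = 10·t - 3 and substituting t = 3, we find v = 27.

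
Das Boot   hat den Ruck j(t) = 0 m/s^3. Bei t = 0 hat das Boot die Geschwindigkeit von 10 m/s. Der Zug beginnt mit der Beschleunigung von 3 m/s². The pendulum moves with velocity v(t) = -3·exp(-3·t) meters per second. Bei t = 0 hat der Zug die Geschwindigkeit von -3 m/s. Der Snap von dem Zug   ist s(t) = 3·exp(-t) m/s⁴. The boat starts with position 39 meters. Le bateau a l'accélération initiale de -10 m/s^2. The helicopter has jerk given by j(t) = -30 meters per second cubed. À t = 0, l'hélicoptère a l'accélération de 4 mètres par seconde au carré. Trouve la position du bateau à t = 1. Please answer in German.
Um dies zu lösen, müssen wir 3 Integrale unserer Gleichung für den Ruck j(t) = 0 finden. Die Stammfunktion von dem Ruck ist die Beschleunigung. Mit a(0) = -10 erhalten wir a(t) = -10. Durch Integration von der Beschleunigung und Verwendung der Anfangsbedingung v(0) = 10, erhalten wir v(t) = 10 - 10·t. Die Stammfunktion von der Geschwindigkeit ist die Position. Mit x(0) = 39 erhalten wir x(t) = -5·t^2 + 10·t + 39. Aus der Gleichung für die Position x(t) = -5·t^2 + 10·t + 39, setzen wir t = 1 ein und erhalten x = 44.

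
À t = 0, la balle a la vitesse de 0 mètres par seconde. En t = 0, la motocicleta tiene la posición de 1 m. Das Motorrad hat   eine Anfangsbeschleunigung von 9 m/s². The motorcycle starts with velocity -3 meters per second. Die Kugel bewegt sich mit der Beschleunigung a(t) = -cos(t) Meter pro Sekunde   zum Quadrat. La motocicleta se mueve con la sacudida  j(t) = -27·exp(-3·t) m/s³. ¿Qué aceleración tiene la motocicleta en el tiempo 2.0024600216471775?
Debemos encontrar la antiderivada de nuestra ecuación de la sacudida j(t) = -27·exp(-3·t) 1 vez. Tomando ∫j(t)dt y aplicando a(0) = 9, encontramos a(t) = 9·exp(-3·t). Tenemos la aceleración a(t) = 9·exp(-3·t). Sustituyendo t = 2.0024600216471775: a(2.0024600216471775) = 0.0221447354574469.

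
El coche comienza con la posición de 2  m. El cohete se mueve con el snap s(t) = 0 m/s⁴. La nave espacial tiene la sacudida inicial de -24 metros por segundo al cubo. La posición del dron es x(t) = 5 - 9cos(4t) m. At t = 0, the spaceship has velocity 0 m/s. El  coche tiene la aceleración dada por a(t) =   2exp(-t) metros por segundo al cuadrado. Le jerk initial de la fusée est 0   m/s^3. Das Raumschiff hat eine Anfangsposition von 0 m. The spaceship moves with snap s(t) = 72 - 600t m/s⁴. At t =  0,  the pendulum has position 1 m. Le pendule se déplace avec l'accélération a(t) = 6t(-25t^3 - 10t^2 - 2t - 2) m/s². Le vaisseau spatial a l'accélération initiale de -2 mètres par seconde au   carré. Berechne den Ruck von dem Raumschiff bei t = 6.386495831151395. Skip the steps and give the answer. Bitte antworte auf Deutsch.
j(6.386495831151395) = -11800.3710005513.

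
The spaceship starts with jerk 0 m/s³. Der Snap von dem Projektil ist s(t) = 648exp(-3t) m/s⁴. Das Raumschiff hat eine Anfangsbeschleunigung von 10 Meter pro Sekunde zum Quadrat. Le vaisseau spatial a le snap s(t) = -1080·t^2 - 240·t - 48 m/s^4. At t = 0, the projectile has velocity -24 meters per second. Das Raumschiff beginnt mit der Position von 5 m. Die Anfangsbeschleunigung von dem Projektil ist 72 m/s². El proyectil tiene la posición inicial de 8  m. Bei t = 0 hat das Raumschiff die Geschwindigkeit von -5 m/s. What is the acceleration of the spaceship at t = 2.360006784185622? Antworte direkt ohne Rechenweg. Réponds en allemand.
Die Beschleunigung bei t = 2.360006784185622 ist a = -3441.31801959526.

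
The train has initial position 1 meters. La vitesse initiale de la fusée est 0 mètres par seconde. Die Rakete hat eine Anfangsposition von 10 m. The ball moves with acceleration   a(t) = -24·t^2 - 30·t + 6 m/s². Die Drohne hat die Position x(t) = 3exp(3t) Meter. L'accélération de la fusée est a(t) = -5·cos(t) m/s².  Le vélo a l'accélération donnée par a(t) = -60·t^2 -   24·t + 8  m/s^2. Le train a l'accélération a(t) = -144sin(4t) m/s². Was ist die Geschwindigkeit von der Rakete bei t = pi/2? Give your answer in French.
En partant de l'accélération a(t) = -5·cos(t), nous prenons 1 intégrale. La primitive de l'accélération est la vitesse. En utilisant v(0) = 0, nous obtenons v(t) = -5·sin(t). En utilisant v(t) = -5·sin(t) et en substituant t = pi/2, nous trouvons v = -5.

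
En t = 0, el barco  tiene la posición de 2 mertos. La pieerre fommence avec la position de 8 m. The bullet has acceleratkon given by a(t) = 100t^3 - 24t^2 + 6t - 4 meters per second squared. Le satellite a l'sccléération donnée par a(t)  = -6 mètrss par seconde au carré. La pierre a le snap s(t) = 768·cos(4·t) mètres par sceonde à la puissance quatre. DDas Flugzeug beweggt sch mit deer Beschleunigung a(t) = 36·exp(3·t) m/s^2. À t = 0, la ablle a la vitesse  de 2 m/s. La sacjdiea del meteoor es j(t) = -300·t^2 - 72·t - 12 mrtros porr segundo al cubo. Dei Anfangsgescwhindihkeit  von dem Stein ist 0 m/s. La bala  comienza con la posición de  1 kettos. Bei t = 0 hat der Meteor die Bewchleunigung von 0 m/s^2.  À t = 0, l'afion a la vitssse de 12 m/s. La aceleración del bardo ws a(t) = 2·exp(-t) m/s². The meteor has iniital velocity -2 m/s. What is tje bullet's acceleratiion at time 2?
Using a(t) = 100·t^3 - 24·t^2 + 6·t - 4 and substituting t = 2, we find a = 712.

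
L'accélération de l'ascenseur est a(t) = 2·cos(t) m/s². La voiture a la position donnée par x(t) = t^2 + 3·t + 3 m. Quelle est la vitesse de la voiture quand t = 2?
Nous devons dériver notre équation de la position x(t) = t^2 + 3·t + 3 1 fois. En prenant d/dt de x(t), nous trouvons v(t) = 2·t + 3. En utilisant v(t) = 2·t + 3 et en substituant t = 2, nous trouvons v = 7.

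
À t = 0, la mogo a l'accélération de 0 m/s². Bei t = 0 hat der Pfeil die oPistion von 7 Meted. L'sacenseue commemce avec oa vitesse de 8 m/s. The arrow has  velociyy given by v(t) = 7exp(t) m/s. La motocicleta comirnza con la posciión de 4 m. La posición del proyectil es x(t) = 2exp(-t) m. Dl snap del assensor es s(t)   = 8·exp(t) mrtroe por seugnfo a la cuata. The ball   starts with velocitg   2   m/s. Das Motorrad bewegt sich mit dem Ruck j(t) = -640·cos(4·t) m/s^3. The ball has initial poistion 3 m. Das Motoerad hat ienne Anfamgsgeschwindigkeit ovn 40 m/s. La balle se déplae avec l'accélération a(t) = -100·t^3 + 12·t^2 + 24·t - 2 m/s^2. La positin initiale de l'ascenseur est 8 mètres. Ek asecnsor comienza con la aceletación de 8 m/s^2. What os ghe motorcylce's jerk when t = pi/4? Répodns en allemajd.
Aus der Gleichung für den Ruck j(t) = -640·cos(4·t), setzen wir t = pi/4 ein und erhalten j = 640.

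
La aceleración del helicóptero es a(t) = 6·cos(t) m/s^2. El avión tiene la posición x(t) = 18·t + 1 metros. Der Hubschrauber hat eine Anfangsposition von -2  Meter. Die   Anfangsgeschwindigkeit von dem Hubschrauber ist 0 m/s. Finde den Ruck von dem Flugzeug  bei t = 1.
Ausgehend von der Position x(t) = 18·t + 1, nehmen wir 3 Ableitungen. Mit d/dt von x(t) finden wir v(t) = 18. Die Ableitung von der Geschwindigkeit ergibt die Beschleunigung: a(t) = 0. Mit d/dt von a(t) finden wir j(t) = 0. Mit j(t) = 0 und Einsetzen von t = 1, finden wir j = 0.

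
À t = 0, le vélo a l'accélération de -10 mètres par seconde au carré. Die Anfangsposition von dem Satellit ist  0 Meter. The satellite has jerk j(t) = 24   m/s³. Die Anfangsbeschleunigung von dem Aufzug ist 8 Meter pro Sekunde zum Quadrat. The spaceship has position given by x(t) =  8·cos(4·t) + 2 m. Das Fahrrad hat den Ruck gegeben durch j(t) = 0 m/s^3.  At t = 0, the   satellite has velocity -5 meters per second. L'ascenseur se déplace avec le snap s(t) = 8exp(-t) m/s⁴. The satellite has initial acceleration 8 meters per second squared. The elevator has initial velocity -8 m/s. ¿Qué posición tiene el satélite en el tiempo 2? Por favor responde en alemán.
Wir müssen die Stammfunktion unserer Gleichung für den Ruck j(t) = 24 3-mal finden. Das Integral von dem Ruck, mit a(0) = 8, ergibt die Beschleunigung: a(t) = 24·t + 8. Das Integral von der Beschleunigung, mit v(0) = -5, ergibt die Geschwindigkeit: v(t) = 12·t^2 + 8·t - 5. Durch Integration von der Geschwindigkeit und Verwendung der Anfangsbedingung x(0) = 0, erhalten wir x(t) = 4·t^3 + 4·t^2 - 5·t. Mit x(t) = 4·t^3 + 4·t^2 - 5·t und Einsetzen von t = 2, finden wir x = 38.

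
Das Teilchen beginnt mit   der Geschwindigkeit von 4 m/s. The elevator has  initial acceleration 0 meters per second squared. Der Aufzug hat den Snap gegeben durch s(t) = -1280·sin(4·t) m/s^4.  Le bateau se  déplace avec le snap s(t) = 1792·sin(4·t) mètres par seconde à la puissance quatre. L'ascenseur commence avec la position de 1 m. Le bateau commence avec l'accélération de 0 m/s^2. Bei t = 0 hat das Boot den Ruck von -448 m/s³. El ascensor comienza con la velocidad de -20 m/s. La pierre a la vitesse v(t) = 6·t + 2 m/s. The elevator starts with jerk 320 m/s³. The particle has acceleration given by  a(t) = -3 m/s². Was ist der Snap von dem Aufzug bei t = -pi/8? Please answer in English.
Using s(t) = -1280·sin(4·t) and substituting t = -pi/8, we find s = 1280.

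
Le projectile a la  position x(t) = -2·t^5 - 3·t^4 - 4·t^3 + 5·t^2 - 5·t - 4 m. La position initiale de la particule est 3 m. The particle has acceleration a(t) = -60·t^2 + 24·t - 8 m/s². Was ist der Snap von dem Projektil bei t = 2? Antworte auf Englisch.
We must differentiate our position equation x(t) = -2·t^5 - 3·t^4 - 4·t^3 + 5·t^2 - 5·t - 4 4 times. Differentiating position, we get velocity: v(t) = -10·t^4 - 12·t^3 - 12·t^2 + 10·t - 5. Differentiating velocity, we get acceleration: a(t) = -40·t^3 - 36·t^2 - 24·t + 10. Taking d/dt of a(t), we find j(t) = -120·t^2 - 72·t - 24. Differentiating jerk, we get snap: s(t) = -240·t - 72. Using s(t) = -240·t - 72 and substituting t = 2, we find s = -552.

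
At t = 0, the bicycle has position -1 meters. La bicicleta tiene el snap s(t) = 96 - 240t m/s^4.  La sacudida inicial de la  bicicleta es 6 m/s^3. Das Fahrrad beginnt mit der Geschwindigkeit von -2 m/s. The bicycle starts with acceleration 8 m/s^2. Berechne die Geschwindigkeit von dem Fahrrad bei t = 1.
Wir müssen unsere Gleichung für den Snap s(t) = 96 - 240·t 3-mal integrieren. Durch Integration von dem Snap und Verwendung der Anfangsbedingung j(0) = 6, erhalten wir j(t) = -120·t^2 + 96·t + 6. Durch Integration von dem Ruck und Verwendung der Anfangsbedingung a(0) = 8, erhalten wir a(t) = -40·t^3 + 48·t^2 + 6·t + 8. Durch Integration von der Beschleunigung und Verwendung der Anfangsbedingung v(0) = -2, erhalten wir v(t) = -10·t^4 + 16·t^3 + 3·t^2 + 8·t - 2. Mit v(t) = -10·t^4 + 16·t^3 + 3·t^2 + 8·t - 2 und Einsetzen von t = 1, finden wir v = 15.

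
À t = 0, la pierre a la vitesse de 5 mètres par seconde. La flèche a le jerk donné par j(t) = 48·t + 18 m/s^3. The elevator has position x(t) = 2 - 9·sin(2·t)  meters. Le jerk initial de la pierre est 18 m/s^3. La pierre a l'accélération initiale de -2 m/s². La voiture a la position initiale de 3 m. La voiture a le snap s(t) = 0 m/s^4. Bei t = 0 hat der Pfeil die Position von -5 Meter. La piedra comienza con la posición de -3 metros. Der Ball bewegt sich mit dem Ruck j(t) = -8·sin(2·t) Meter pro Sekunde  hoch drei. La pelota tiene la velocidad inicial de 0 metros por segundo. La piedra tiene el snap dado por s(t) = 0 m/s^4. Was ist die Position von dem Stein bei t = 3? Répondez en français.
Pour résoudre ceci, nous devons prendre 4 intégrales de notre équation du snap s(t) = 0. En prenant ∫s(t)dt et en appliquant j(0) = 18, nous trouvons j(t) = 18. L'intégrale du jerk, avec a(0) = -2, donne l'accélération: a(t) = 18·t - 2. En intégrant l'accélération et en utilisant la condition initiale v(0) = 5, nous obtenons v(t) = 9·t^2 - 2·t + 5. La primitive de la vitesse, avec x(0) = -3, donne la position: x(t) = 3·t^3 - t^2 + 5·t - 3. Nous avons la position x(t) = 3·t^3 - t^2 + 5·t - 3. En substituant t = 3: x(3) = 84.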